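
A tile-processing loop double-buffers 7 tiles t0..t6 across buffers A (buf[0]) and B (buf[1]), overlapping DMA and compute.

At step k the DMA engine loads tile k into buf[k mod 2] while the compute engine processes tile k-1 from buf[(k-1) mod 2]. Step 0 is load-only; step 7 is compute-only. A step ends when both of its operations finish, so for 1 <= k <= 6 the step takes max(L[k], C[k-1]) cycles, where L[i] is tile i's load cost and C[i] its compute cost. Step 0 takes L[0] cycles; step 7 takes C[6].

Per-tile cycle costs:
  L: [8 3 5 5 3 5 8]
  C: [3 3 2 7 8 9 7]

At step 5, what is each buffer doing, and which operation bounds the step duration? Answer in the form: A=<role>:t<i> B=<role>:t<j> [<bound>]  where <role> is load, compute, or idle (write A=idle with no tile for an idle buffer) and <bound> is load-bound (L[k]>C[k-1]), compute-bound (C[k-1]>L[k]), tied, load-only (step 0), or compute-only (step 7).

  0. 8=8c; end=8; A:t0 B:-
  1. max(3,3)=3c; end=11; A:t0 B:t1
  2. max(5,3)=5c; end=16; A:t2 B:t1
  3. max(5,2)=5c; end=21; A:t2 B:t3
  4. max(3,7)=7c; end=28; A:t4 B:t3
  5. max(5,8)=8c; end=36; A:t4 B:t5
  6. max(8,9)=9c; end=45; A:t6 B:t5
  7. 7=7c; end=52; A:t6 B:t5

step 5: A=compute:t4 B=load:t5 [compute-bound]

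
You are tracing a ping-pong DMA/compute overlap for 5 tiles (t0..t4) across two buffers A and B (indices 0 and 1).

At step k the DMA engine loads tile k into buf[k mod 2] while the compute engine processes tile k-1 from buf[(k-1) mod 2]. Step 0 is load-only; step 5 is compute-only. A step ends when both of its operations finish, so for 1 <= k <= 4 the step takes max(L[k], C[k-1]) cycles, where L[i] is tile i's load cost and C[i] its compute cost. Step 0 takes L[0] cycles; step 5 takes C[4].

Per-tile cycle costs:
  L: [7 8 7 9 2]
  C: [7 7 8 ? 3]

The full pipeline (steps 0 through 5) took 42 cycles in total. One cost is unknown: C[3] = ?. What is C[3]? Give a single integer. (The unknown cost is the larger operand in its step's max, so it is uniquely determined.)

step 0 | dur = L[0]=7 = 7
step 1 | dur = max(L[1]=8, C[0]=7) = 8
step 2 | dur = max(L[2]=7, C[1]=7) = 7
step 3 | dur = max(L[3]=9, C[2]=8) = 9
step 4 | dur = max(L[4]=2, C[3]=?) = C[3]  (unknown; binding)
step 5 | dur = C[4]=3 = 3
sum of known step durations = 34
dur[4] = total - known = 42 - 34 = 8
C[3] is the binding max in step 4, so C[3] = dur[4] = 8

C[3] = 8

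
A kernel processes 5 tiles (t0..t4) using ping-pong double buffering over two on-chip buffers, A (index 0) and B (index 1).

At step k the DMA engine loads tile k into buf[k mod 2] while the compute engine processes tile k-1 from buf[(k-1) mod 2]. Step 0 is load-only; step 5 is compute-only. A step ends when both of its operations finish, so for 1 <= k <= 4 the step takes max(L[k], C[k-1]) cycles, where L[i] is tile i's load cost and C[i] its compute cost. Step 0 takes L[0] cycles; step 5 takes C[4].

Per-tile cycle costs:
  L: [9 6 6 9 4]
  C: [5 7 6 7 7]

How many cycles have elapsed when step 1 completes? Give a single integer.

  0. 9=9c; end=9; A:t0 B:-
  1. max(6,5)=6c; end=15; A:t0 B:t1
  2. max(6,7)=7c; end=22; A:t2 B:t1
  3. max(9,6)=9c; end=31; A:t2 B:t3
  4. max(4,7)=7c; end=38; A:t4 B:t3
  5. 7=7c; end=45; A:t4 B:t3

end_cycle[1] = 15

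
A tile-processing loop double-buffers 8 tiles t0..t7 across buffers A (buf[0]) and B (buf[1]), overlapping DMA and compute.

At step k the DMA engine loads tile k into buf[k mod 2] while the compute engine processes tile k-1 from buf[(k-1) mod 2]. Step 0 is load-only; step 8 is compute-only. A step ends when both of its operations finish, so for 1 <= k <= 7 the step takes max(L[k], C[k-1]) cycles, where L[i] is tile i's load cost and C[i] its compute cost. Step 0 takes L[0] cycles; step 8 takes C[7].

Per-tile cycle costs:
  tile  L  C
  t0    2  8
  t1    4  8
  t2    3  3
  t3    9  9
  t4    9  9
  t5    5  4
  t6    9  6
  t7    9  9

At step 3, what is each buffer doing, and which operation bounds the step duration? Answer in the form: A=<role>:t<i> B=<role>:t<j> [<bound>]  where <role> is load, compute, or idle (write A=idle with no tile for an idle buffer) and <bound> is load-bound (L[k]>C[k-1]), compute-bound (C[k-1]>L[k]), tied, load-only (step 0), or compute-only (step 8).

k=0 load=t0/2c comp=- wait=2 total=2
k=1 load=t1/4c comp=t0/8c wait=8 total=10
k=2 load=t2/3c comp=t1/8c wait=8 total=18
k=3 load=t3/9c comp=t2/3c wait=9 total=27
k=4 load=t4/9c comp=t3/9c wait=9 total=36
k=5 load=t5/5c comp=t4/9c wait=9 total=45
k=6 load=t6/9c comp=t5/4c wait=9 total=54
k=7 load=t7/9c comp=t6/6c wait=9 total=63
k=8 load=- comp=t7/9c wait=9 total=72

step 3: A=compute:t2 B=load:t3 [load-bound]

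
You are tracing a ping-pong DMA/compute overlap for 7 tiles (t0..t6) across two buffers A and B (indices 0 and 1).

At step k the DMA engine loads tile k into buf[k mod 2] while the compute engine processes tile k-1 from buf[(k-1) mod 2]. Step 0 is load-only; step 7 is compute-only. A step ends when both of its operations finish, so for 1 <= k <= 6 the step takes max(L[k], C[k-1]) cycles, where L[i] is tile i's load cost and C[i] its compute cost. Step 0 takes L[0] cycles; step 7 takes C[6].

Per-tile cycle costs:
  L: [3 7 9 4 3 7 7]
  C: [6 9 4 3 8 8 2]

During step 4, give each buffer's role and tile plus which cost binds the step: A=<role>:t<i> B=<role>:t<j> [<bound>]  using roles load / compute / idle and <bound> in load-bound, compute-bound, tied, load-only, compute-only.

step 4: A=load:t4 B=compute:t3 [tied]

k=0 load=t0/3c comp=- wait=3 total=3
k=1 load=t1/7c comp=t0/6c wait=7 total=10
k=2 load=t2/9c comp=t1/9c wait=9 total=19
k=3 load=t3/4c comp=t2/4c wait=4 total=23
k=4 load=t4/3c comp=t3/3c wait=3 total=26
k=5 load=t5/7c comp=t4/8c wait=8 total=34
k=6 load=t6/7c comp=t5/8c wait=8 total=42
k=7 load=- comp=t6/2c wait=2 total=44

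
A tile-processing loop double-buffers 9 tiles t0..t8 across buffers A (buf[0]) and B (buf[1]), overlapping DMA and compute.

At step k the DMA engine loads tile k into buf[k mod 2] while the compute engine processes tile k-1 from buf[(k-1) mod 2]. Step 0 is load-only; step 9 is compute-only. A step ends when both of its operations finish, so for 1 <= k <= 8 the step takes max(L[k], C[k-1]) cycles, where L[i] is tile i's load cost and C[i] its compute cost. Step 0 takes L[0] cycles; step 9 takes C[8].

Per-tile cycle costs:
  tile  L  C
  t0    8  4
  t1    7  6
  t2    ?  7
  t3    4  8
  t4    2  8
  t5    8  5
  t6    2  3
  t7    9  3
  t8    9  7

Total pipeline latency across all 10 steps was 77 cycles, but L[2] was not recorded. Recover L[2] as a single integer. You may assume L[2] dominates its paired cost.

step 0 → dur = L[0]=8 = 8
step 1 → dur = max(L[1]=7, C[0]=4) = 7
step 2 → dur = max(L[2]=?, C[1]=6) = L[2]  (unknown; binding)
step 3 → dur = max(L[3]=4, C[2]=7) = 7
step 4 → dur = max(L[4]=2, C[3]=8) = 8
step 5 → dur = max(L[5]=8, C[4]=8) = 8
step 6 → dur = max(L[6]=2, C[5]=5) = 5
step 7 → dur = max(L[7]=9, C[6]=3) = 9
step 8 → dur = max(L[8]=9, C[7]=3) = 9
step 9 → dur = C[8]=7 = 7
sum of known step durations = 68
dur[2] = total - known = 77 - 68 = 9
L[2] is the binding max in step 2, so L[2] = dur[2] = 9

L[2] = 9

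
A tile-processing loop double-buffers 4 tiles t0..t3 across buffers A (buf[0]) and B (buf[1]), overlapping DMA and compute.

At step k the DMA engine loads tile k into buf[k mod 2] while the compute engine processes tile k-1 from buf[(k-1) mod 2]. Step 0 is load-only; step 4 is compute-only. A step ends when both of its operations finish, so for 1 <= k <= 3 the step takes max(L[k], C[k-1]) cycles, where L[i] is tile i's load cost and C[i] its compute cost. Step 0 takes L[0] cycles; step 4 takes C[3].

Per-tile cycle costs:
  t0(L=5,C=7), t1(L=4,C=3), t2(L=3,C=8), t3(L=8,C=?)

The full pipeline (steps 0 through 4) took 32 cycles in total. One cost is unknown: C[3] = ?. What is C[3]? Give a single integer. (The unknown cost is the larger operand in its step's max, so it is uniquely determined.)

C[3] = 9

step 0 → dur = L[0]=5 = 5
step 1 → dur = max(L[1]=4, C[0]=7) = 7
step 2 → dur = max(L[2]=3, C[1]=3) = 3
step 3 → dur = max(L[3]=8, C[2]=8) = 8
step 4 → dur = C[3]=? = C[3]  (unknown; binding)
sum of known step durations = 23
dur[4] = total - known = 32 - 23 = 9
C[3] is the binding max in step 4, so C[3] = dur[4] = 9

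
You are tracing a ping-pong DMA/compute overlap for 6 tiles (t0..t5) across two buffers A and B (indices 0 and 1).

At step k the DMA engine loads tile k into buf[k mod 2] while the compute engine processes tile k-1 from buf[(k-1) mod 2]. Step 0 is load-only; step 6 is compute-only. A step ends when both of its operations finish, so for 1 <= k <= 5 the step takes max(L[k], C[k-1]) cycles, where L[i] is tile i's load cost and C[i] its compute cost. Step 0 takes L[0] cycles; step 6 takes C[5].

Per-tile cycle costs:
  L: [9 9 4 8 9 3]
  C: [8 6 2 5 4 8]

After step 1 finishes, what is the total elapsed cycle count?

  0. 9=9c; end=9; A:t0 B:-
  1. max(9,8)=9c; end=18; A:t0 B:t1
  2. max(4,6)=6c; end=24; A:t2 B:t1
  3. max(8,2)=8c; end=32; A:t2 B:t3
  4. max(9,5)=9c; end=41; A:t4 B:t3
  5. max(3,4)=4c; end=45; A:t4 B:t5
  6. 8=8c; end=53; A:t4 B:t5

end_cycle[1] = 18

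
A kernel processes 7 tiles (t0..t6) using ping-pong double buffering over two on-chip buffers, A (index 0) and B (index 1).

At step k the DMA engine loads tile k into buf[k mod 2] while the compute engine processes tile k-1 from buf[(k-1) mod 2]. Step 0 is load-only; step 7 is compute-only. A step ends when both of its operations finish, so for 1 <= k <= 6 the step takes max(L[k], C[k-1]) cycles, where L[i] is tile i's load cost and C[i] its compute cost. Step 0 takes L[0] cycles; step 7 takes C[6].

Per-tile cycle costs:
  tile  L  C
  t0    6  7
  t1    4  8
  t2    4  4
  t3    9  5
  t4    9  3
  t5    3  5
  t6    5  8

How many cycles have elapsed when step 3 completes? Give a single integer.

  0. 6=6c; end=6; A:t0 B:-
  1. max(4,7)=7c; end=13; A:t0 B:t1
  2. max(4,8)=8c; end=21; A:t2 B:t1
  3. max(9,4)=9c; end=30; A:t2 B:t3
  4. max(9,5)=9c; end=39; A:t4 B:t3
  5. max(3,3)=3c; end=42; A:t4 B:t5
  6. max(5,5)=5c; end=47; A:t6 B:t5
  7. 8=8c; end=55; A:t6 B:t5

end_cycle[3] = 30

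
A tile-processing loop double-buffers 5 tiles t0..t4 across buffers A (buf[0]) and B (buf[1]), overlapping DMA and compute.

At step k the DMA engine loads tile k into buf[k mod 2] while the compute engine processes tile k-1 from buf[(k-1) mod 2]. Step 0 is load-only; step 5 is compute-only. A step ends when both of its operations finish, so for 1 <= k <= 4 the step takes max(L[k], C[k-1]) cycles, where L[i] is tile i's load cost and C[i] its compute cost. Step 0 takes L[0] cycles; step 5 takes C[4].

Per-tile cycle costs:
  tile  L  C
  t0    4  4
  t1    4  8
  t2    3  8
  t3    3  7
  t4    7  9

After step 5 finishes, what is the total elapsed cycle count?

end_cycle[5] = 40

[0] DMA t0→A (4c) ∥ CU idle ⇒ 4c, clock 4
[1] DMA t1→B (4c) ∥ CU A:t0 (4c) ⇒ 4c, clock 8
[2] DMA t2→A (3c) ∥ CU B:t1 (8c) ⇒ 8c, clock 16
[3] DMA t3→B (3c) ∥ CU A:t2 (8c) ⇒ 8c, clock 24
[4] DMA t4→A (7c) ∥ CU B:t3 (7c) ⇒ 7c, clock 31
[5] DMA idle ∥ CU A:t4 (9c) ⇒ 9c, clock 40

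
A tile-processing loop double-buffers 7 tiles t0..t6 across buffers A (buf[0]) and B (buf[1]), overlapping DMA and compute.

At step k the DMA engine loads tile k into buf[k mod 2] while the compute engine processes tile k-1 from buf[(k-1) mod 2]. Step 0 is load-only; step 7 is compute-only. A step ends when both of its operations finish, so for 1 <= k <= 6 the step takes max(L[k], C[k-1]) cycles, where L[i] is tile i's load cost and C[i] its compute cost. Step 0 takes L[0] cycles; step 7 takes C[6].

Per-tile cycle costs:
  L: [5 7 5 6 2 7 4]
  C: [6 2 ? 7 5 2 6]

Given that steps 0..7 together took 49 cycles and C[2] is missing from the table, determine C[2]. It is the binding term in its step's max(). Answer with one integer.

C[2] = 8

step 0 → dur = L[0]=5 = 5
step 1 → dur = max(L[1]=7, C[0]=6) = 7
step 2 → dur = max(L[2]=5, C[1]=2) = 5
step 3 → dur = max(L[3]=6, C[2]=?) = C[2]  (unknown; binding)
step 4 → dur = max(L[4]=2, C[3]=7) = 7
step 5 → dur = max(L[5]=7, C[4]=5) = 7
step 6 → dur = max(L[6]=4, C[5]=2) = 4
step 7 → dur = C[6]=6 = 6
sum of known step durations = 41
dur[3] = total - known = 49 - 41 = 8
C[2] is the binding max in step 3, so C[2] = dur[3] = 8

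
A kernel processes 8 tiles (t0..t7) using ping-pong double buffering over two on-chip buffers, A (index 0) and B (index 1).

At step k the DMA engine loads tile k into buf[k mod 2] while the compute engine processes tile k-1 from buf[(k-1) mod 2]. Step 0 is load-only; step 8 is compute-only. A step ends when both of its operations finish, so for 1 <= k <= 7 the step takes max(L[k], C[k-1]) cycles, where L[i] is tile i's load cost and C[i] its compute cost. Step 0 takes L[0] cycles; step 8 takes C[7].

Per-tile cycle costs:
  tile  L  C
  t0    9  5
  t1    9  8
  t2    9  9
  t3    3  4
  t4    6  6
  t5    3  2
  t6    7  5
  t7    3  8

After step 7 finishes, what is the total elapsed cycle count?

end_cycle[7] = 60

[0] DMA t0→A (9c) ∥ CU idle ⇒ 9c, clock 9
[1] DMA t1→B (9c) ∥ CU A:t0 (5c) ⇒ 9c, clock 18
[2] DMA t2→A (9c) ∥ CU B:t1 (8c) ⇒ 9c, clock 27
[3] DMA t3→B (3c) ∥ CU A:t2 (9c) ⇒ 9c, clock 36
[4] DMA t4→A (6c) ∥ CU B:t3 (4c) ⇒ 6c, clock 42
[5] DMA t5→B (3c) ∥ CU A:t4 (6c) ⇒ 6c, clock 48
[6] DMA t6→A (7c) ∥ CU B:t5 (2c) ⇒ 7c, clock 55
[7] DMA t7→B (3c) ∥ CU A:t6 (5c) ⇒ 5c, clock 60
[8] DMA idle ∥ CU B:t7 (8c) ⇒ 8c, clock 68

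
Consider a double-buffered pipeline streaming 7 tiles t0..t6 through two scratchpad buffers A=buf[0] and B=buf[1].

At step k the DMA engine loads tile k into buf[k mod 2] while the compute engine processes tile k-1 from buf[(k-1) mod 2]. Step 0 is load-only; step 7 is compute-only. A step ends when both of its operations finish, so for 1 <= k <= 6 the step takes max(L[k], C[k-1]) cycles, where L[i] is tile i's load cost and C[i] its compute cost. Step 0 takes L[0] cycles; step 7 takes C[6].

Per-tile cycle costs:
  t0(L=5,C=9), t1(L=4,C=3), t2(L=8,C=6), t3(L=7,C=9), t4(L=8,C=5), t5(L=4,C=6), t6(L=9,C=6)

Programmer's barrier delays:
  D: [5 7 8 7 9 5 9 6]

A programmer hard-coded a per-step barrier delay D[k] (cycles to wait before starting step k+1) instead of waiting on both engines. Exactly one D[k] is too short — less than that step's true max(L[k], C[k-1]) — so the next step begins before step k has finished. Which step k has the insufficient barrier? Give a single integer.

hazard at step 1

step 0: need L[0]=5 = 5; D[0]=5 ok
step 1: need max(L[1]=4,C[0]=9) = 9; D[1]=7 SHORT
step 2: need max(L[2]=8,C[1]=3) = 8; D[2]=8 ok
step 3: need max(L[3]=7,C[2]=6) = 7; D[3]=7 ok
step 4: need max(L[4]=8,C[3]=9) = 9; D[4]=9 ok
step 5: need max(L[5]=4,C[4]=5) = 5; D[5]=5 ok
step 6: need max(L[6]=9,C[5]=6) = 9; D[6]=9 ok
step 7: need C[6]=6 = 6; D[7]=6 ok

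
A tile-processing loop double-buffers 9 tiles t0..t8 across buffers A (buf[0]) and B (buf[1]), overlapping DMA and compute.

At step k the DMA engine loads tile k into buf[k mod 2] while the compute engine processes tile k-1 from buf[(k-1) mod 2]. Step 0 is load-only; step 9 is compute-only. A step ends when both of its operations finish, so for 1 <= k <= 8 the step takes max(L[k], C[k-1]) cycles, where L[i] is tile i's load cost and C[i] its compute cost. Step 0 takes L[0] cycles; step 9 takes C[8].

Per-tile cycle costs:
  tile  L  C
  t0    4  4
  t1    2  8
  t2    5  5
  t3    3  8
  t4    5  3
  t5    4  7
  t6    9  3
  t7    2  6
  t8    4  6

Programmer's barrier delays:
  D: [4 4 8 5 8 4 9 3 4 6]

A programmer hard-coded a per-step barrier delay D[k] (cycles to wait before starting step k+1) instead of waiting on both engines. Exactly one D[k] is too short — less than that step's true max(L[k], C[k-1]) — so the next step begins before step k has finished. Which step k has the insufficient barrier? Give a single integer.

hazard at step 8

k=0 barrier L[0]=4→4c, D[0]=4 ok
k=1 barrier max(L[1]=2,C[0]=4)→4c, D[1]=4 ok
k=2 barrier max(L[2]=5,C[1]=8)→8c, D[2]=8 ok
k=3 barrier max(L[3]=3,C[2]=5)→5c, D[3]=5 ok
k=4 barrier max(L[4]=5,C[3]=8)→8c, D[4]=8 ok
k=5 barrier max(L[5]=4,C[4]=3)→4c, D[5]=4 ok
k=6 barrier max(L[6]=9,C[5]=7)→9c, D[6]=9 ok
k=7 barrier max(L[7]=2,C[6]=3)→3c, D[7]=3 ok
k=8 barrier max(L[8]=4,C[7]=6)→6c, D[8]=4 SHORT
k=9 barrier C[8]=6→6c, D[9]=6 ok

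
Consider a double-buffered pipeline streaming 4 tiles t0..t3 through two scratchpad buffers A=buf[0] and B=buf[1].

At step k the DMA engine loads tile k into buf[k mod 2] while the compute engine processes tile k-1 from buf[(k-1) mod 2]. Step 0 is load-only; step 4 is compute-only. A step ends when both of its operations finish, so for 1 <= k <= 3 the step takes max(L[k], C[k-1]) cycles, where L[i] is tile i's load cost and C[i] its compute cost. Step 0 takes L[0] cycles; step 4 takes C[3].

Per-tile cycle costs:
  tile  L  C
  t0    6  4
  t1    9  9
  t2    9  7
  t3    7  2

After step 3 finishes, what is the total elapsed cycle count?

end_cycle[3] = 31

step 0: L[0]=6 → dur=6, Σ=6 | A=load:t0 B=idle [load-only]
step 1: L[1]=9 C[0]=4 → dur=9, Σ=15 | A=compute:t0 B=load:t1 [load-bound]
step 2: L[2]=9 C[1]=9 → dur=9, Σ=24 | A=load:t2 B=compute:t1 [tied]
step 3: L[3]=7 C[2]=7 → dur=7, Σ=31 | A=compute:t2 B=load:t3 [tied]
step 4: C[3]=2 → dur=2, Σ=33 | A=idle B=compute:t3 [compute-only]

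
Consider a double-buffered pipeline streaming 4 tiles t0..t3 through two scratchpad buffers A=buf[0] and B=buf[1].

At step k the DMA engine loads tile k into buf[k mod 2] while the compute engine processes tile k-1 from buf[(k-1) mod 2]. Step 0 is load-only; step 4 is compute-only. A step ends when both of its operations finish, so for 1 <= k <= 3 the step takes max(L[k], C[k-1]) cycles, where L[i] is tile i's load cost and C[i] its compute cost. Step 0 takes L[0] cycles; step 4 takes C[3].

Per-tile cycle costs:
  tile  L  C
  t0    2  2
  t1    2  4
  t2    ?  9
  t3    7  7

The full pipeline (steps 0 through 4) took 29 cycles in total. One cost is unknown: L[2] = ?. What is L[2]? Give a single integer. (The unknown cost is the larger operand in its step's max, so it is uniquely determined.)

L[2] = 9

step 0: dur = L[0]=2 = 2
step 1: dur = max(L[1]=2, C[0]=2) = 2
step 2: dur = max(L[2]=?, C[1]=4) = L[2]  (unknown; binding)
step 3: dur = max(L[3]=7, C[2]=9) = 9
step 4: dur = C[3]=7 = 7
sum of known step durations = 20
dur[2] = total - known = 29 - 20 = 9
L[2] is the binding max in step 2, so L[2] = dur[2] = 9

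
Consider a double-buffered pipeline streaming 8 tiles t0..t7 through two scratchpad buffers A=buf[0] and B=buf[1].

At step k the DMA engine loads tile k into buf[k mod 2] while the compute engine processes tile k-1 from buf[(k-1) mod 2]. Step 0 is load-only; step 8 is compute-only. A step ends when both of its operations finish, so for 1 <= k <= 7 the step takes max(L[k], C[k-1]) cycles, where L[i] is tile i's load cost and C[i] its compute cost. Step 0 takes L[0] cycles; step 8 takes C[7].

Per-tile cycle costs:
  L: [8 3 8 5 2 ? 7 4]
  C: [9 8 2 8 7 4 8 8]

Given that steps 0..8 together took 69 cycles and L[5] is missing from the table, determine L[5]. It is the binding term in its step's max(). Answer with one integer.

L[5] = 8

step 0: dur = L[0]=8 = 8
step 1: dur = max(L[1]=3, C[0]=9) = 9
step 2: dur = max(L[2]=8, C[1]=8) = 8
step 3: dur = max(L[3]=5, C[2]=2) = 5
step 4: dur = max(L[4]=2, C[3]=8) = 8
step 5: dur = max(L[5]=?, C[4]=7) = L[5]  (unknown; binding)
step 6: dur = max(L[6]=7, C[5]=4) = 7
step 7: dur = max(L[7]=4, C[6]=8) = 8
step 8: dur = C[7]=8 = 8
sum of known step durations = 61
dur[5] = total - known = 69 - 61 = 8
L[5] is the binding max in step 5, so L[5] = dur[5] = 8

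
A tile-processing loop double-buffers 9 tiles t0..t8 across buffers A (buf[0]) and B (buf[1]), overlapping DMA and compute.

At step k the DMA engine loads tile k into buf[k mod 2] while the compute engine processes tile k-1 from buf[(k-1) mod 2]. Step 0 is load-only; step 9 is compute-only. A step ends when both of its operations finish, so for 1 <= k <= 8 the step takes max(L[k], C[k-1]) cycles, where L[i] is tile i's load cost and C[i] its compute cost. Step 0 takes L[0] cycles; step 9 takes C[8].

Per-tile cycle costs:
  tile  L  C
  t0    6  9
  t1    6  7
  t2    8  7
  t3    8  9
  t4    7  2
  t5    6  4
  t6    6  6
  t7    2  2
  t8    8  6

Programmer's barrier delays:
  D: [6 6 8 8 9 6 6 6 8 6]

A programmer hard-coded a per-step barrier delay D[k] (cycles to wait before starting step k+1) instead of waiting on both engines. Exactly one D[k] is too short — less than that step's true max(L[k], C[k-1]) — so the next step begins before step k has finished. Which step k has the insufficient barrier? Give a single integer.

hazard at step 1

k=0 barrier L[0]=6→6c, D[0]=6 ok
k=1 barrier max(L[1]=6,C[0]=9)→9c, D[1]=6 SHORT
k=2 barrier max(L[2]=8,C[1]=7)→8c, D[2]=8 ok
k=3 barrier max(L[3]=8,C[2]=7)→8c, D[3]=8 ok
k=4 barrier max(L[4]=7,C[3]=9)→9c, D[4]=9 ok
k=5 barrier max(L[5]=6,C[4]=2)→6c, D[5]=6 ok
k=6 barrier max(L[6]=6,C[5]=4)→6c, D[6]=6 ok
k=7 barrier max(L[7]=2,C[6]=6)→6c, D[7]=6 ok
k=8 barrier max(L[8]=8,C[7]=2)→8c, D[8]=8 ok
k=9 barrier C[8]=6→6c, D[9]=6 ok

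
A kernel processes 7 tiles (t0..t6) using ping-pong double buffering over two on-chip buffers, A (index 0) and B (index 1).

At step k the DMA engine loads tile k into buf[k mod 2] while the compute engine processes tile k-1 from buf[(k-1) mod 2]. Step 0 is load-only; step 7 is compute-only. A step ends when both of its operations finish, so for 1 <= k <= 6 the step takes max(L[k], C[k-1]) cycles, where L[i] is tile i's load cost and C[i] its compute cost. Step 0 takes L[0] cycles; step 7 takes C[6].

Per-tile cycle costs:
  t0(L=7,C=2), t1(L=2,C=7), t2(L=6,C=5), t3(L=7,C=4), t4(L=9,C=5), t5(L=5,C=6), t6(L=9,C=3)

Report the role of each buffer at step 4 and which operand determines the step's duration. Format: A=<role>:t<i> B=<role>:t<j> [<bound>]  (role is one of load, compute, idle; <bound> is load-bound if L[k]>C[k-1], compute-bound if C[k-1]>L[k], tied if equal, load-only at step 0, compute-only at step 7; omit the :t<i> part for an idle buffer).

k=0 load=t0/7c comp=- wait=7 total=7
k=1 load=t1/2c comp=t0/2c wait=2 total=9
k=2 load=t2/6c comp=t1/7c wait=7 total=16
k=3 load=t3/7c comp=t2/5c wait=7 total=23
k=4 load=t4/9c comp=t3/4c wait=9 total=32
k=5 load=t5/5c comp=t4/5c wait=5 total=37
k=6 load=t6/9c comp=t5/6c wait=9 total=46
k=7 load=- comp=t6/3c wait=3 total=49

step 4: A=load:t4 B=compute:t3 [load-bound]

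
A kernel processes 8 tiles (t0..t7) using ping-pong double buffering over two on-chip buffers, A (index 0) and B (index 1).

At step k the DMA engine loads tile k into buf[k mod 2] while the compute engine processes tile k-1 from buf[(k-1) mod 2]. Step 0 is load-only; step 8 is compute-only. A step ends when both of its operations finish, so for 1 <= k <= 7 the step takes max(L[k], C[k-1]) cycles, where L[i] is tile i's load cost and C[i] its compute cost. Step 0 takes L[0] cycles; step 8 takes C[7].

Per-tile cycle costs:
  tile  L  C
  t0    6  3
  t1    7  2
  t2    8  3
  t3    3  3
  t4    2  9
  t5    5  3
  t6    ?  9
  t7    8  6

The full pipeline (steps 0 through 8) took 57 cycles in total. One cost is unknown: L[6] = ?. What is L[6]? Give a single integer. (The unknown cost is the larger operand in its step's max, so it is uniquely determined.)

step 0 = dur = L[0]=6 = 6
step 1 = dur = max(L[1]=7, C[0]=3) = 7
step 2 = dur = max(L[2]=8, C[1]=2) = 8
step 3 = dur = max(L[3]=3, C[2]=3) = 3
step 4 = dur = max(L[4]=2, C[3]=3) = 3
step 5 = dur = max(L[5]=5, C[4]=9) = 9
step 6 = dur = max(L[6]=?, C[5]=3) = L[6]  (unknown; binding)
step 7 = dur = max(L[7]=8, C[6]=9) = 9
step 8 = dur = C[7]=6 = 6
sum of known step durations = 51
dur[6] = total - known = 57 - 51 = 6
L[6] is the binding max in step 6, so L[6] = dur[6] = 6

L[6] = 6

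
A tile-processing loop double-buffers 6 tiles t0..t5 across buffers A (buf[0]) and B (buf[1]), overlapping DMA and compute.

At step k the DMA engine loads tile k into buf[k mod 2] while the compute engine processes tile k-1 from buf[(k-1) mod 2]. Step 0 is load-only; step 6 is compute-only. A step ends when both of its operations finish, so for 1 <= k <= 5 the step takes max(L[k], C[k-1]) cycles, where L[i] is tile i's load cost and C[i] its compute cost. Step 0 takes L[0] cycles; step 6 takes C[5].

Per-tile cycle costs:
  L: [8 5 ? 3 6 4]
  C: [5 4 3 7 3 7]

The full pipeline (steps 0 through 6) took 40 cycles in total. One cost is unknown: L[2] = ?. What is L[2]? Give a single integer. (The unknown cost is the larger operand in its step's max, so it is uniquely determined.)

step 0 | dur = L[0]=8 = 8
step 1 | dur = max(L[1]=5, C[0]=5) = 5
step 2 | dur = max(L[2]=?, C[1]=4) = L[2]  (unknown; binding)
step 3 | dur = max(L[3]=3, C[2]=3) = 3
step 4 | dur = max(L[4]=6, C[3]=7) = 7
step 5 | dur = max(L[5]=4, C[4]=3) = 4
step 6 | dur = C[5]=7 = 7
sum of known step durations = 34
dur[2] = total - known = 40 - 34 = 6
L[2] is the binding max in step 2, so L[2] = dur[2] = 6

L[2] = 6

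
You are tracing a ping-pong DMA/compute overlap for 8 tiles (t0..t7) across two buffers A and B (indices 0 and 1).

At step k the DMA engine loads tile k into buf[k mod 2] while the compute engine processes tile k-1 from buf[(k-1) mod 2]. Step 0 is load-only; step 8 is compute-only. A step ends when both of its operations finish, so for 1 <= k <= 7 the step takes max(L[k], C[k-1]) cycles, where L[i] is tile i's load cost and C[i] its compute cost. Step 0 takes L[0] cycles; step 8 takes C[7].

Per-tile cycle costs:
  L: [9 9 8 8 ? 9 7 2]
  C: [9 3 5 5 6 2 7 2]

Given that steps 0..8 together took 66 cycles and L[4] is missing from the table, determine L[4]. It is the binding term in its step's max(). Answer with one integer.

step 0 = dur = L[0]=9 = 9
step 1 = dur = max(L[1]=9, C[0]=9) = 9
step 2 = dur = max(L[2]=8, C[1]=3) = 8
step 3 = dur = max(L[3]=8, C[2]=5) = 8
step 4 = dur = max(L[4]=?, C[3]=5) = L[4]  (unknown; binding)
step 5 = dur = max(L[5]=9, C[4]=6) = 9
step 6 = dur = max(L[6]=7, C[5]=2) = 7
step 7 = dur = max(L[7]=2, C[6]=7) = 7
step 8 = dur = C[7]=2 = 2
sum of known step durations = 59
dur[4] = total - known = 66 - 59 = 7
L[4] is the binding max in step 4, so L[4] = dur[4] = 7

L[4] = 7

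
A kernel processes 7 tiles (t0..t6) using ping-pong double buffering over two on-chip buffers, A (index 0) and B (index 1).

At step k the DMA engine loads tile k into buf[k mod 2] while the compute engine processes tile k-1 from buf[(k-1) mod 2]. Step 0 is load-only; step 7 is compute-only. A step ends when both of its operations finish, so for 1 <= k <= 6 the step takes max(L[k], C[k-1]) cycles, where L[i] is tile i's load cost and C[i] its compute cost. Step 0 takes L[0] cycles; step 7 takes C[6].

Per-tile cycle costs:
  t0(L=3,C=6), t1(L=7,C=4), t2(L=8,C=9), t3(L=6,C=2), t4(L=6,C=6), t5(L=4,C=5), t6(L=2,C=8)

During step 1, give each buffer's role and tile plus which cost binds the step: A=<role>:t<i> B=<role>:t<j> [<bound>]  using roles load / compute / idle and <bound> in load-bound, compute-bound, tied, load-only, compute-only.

  0. 3=3c; end=3; A:t0 B:-
  1. max(7,6)=7c; end=10; A:t0 B:t1
  2. max(8,4)=8c; end=18; A:t2 B:t1
  3. max(6,9)=9c; end=27; A:t2 B:t3
  4. max(6,2)=6c; end=33; A:t4 B:t3
  5. max(4,6)=6c; end=39; A:t4 B:t5
  6. max(2,5)=5c; end=44; A:t6 B:t5
  7. 8=8c; end=52; A:t6 B:t5

step 1: A=compute:t0 B=load:t1 [load-bound]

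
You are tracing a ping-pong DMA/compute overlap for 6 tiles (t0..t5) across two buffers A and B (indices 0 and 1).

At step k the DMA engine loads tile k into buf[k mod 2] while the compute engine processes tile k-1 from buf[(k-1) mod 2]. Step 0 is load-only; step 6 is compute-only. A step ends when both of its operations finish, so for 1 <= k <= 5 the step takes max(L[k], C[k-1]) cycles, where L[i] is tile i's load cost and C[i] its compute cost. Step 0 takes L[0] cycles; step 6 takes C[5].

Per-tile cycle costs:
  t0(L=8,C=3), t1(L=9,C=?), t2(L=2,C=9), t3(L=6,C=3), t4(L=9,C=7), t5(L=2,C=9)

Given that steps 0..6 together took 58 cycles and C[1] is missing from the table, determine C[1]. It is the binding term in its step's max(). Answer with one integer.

C[1] = 7

step 0 | dur = L[0]=8 = 8
step 1 | dur = max(L[1]=9, C[0]=3) = 9
step 2 | dur = max(L[2]=2, C[1]=?) = C[1]  (unknown; binding)
step 3 | dur = max(L[3]=6, C[2]=9) = 9
step 4 | dur = max(L[4]=9, C[3]=3) = 9
step 5 | dur = max(L[5]=2, C[4]=7) = 7
step 6 | dur = C[5]=9 = 9
sum of known step durations = 51
dur[2] = total - known = 58 - 51 = 7
C[1] is the binding max in step 2, so C[1] = dur[2] = 7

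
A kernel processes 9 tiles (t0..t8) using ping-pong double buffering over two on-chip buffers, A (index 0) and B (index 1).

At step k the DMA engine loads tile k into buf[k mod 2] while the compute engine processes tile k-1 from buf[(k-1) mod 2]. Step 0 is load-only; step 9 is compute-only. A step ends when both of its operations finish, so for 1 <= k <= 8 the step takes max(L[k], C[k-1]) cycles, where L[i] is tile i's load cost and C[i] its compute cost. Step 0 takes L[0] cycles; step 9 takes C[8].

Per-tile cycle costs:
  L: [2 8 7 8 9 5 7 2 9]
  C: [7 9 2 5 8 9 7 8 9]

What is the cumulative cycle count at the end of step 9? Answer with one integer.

end_cycle[9] = 78

step 0: L[0]=2 → dur=2, Σ=2 | A=load:t0 B=idle [load-only]
step 1: L[1]=8 C[0]=7 → dur=8, Σ=10 | A=compute:t0 B=load:t1 [load-bound]
step 2: L[2]=7 C[1]=9 → dur=9, Σ=19 | A=load:t2 B=compute:t1 [compute-bound]
step 3: L[3]=8 C[2]=2 → dur=8, Σ=27 | A=compute:t2 B=load:t3 [load-bound]
step 4: L[4]=9 C[3]=5 → dur=9, Σ=36 | A=load:t4 B=compute:t3 [load-bound]
step 5: L[5]=5 C[4]=8 → dur=8, Σ=44 | A=compute:t4 B=load:t5 [compute-bound]
step 6: L[6]=7 C[5]=9 → dur=9, Σ=53 | A=load:t6 B=compute:t5 [compute-bound]
step 7: L[7]=2 C[6]=7 → dur=7, Σ=60 | A=compute:t6 B=load:t7 [compute-bound]
step 8: L[8]=9 C[7]=8 → dur=9, Σ=69 | A=load:t8 B=compute:t7 [load-bound]
step 9: C[8]=9 → dur=9, Σ=78 | A=compute:t8 B=idle [compute-only]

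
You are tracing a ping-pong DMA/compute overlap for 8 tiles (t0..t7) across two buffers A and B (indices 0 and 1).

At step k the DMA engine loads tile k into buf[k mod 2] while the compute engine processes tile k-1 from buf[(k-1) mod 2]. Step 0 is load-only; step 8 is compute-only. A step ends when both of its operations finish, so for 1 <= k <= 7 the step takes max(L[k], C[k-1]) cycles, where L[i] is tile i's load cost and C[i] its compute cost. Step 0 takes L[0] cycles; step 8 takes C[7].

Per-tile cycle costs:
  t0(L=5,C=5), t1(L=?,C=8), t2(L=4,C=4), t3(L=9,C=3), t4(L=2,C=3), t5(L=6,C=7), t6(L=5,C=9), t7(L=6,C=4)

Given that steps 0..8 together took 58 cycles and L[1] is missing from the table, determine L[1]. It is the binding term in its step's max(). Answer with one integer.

step 0 | dur = L[0]=5 = 5
step 1 | dur = max(L[1]=?, C[0]=5) = L[1]  (unknown; binding)
step 2 | dur = max(L[2]=4, C[1]=8) = 8
step 3 | dur = max(L[3]=9, C[2]=4) = 9
step 4 | dur = max(L[4]=2, C[3]=3) = 3
step 5 | dur = max(L[5]=6, C[4]=3) = 6
step 6 | dur = max(L[6]=5, C[5]=7) = 7
step 7 | dur = max(L[7]=6, C[6]=9) = 9
step 8 | dur = C[7]=4 = 4
sum of known step durations = 51
dur[1] = total - known = 58 - 51 = 7
L[1] is the binding max in step 1, so L[1] = dur[1] = 7

L[1] = 7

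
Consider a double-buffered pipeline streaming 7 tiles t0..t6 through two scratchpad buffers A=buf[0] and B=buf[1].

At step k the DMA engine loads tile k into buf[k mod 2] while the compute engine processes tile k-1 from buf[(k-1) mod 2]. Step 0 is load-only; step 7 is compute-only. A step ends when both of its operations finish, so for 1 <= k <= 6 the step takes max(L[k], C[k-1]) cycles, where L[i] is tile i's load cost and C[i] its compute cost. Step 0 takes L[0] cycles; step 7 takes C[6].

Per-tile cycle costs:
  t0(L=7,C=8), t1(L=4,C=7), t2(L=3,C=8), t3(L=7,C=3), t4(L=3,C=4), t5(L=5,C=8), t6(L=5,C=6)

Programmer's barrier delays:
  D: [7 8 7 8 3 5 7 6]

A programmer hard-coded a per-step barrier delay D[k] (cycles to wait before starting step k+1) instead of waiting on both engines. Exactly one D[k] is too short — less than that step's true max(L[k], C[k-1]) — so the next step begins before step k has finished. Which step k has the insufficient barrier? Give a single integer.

k=0 barrier L[0]=7→7c, D[0]=7 ok
k=1 barrier max(L[1]=4,C[0]=8)→8c, D[1]=8 ok
k=2 barrier max(L[2]=3,C[1]=7)→7c, D[2]=7 ok
k=3 barrier max(L[3]=7,C[2]=8)→8c, D[3]=8 ok
k=4 barrier max(L[4]=3,C[3]=3)→3c, D[4]=3 ok
k=5 barrier max(L[5]=5,C[4]=4)→5c, D[5]=5 ok
k=6 barrier max(L[6]=5,C[5]=8)→8c, D[6]=7 SHORT
k=7 barrier C[6]=6→6c, D[7]=6 ok

hazard at step 6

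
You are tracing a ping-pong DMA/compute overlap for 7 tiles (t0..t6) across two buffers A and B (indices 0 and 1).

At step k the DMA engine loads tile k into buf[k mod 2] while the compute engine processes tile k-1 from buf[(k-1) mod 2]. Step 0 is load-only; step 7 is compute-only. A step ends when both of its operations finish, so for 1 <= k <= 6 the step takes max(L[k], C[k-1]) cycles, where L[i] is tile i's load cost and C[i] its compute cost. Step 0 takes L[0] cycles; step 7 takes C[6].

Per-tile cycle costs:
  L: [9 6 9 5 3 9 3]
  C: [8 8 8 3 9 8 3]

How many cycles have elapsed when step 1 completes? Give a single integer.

[0] DMA t0→A (9c) ∥ CU idle ⇒ 9c, clock 9
[1] DMA t1→B (6c) ∥ CU A:t0 (8c) ⇒ 8c, clock 17
[2] DMA t2→A (9c) ∥ CU B:t1 (8c) ⇒ 9c, clock 26
[3] DMA t3→B (5c) ∥ CU A:t2 (8c) ⇒ 8c, clock 34
[4] DMA t4→A (3c) ∥ CU B:t3 (3c) ⇒ 3c, clock 37
[5] DMA t5→B (9c) ∥ CU A:t4 (9c) ⇒ 9c, clock 46
[6] DMA t6→A (3c) ∥ CU B:t5 (8c) ⇒ 8c, clock 54
[7] DMA idle ∥ CU A:t6 (3c) ⇒ 3c, clock 57

end_cycle[1] = 17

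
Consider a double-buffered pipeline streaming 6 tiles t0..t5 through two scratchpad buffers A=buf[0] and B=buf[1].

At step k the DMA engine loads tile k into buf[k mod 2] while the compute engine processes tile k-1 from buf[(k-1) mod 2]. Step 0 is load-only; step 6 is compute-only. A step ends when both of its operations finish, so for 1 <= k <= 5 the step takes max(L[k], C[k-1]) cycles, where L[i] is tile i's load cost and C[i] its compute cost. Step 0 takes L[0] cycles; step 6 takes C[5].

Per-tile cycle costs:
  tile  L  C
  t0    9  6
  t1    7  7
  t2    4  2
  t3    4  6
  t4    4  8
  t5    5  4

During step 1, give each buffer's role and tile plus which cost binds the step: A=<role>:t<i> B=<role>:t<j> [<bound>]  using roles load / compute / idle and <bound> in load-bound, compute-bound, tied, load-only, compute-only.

step 0: L[0]=9 → dur=9, Σ=9 | A=load:t0 B=idle [load-only]
step 1: L[1]=7 C[0]=6 → dur=7, Σ=16 | A=compute:t0 B=load:t1 [load-bound]
step 2: L[2]=4 C[1]=7 → dur=7, Σ=23 | A=load:t2 B=compute:t1 [compute-bound]
step 3: L[3]=4 C[2]=2 → dur=4, Σ=27 | A=compute:t2 B=load:t3 [load-bound]
step 4: L[4]=4 C[3]=6 → dur=6, Σ=33 | A=load:t4 B=compute:t3 [compute-bound]
step 5: L[5]=5 C[4]=8 → dur=8, Σ=41 | A=compute:t4 B=load:t5 [compute-bound]
step 6: C[5]=4 → dur=4, Σ=45 | A=idle B=compute:t5 [compute-only]

step 1: A=compute:t0 B=load:t1 [load-bound]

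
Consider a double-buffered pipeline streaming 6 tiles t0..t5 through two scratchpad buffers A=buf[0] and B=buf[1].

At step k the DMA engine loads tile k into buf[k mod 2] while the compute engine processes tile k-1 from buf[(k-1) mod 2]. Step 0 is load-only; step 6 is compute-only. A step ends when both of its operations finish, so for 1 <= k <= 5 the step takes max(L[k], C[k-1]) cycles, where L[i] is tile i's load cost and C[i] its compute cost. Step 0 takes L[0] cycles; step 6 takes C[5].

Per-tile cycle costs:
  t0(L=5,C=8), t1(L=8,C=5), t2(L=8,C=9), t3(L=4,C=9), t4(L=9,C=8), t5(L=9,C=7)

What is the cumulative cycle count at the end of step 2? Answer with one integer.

end_cycle[2] = 21

k=0 load=t0/5c comp=- wait=5 total=5
k=1 load=t1/8c comp=t0/8c wait=8 total=13
k=2 load=t2/8c comp=t1/5c wait=8 total=21
k=3 load=t3/4c comp=t2/9c wait=9 total=30
k=4 load=t4/9c comp=t3/9c wait=9 total=39
k=5 load=t5/9c comp=t4/8c wait=9 total=48
k=6 load=- comp=t5/7c wait=7 total=55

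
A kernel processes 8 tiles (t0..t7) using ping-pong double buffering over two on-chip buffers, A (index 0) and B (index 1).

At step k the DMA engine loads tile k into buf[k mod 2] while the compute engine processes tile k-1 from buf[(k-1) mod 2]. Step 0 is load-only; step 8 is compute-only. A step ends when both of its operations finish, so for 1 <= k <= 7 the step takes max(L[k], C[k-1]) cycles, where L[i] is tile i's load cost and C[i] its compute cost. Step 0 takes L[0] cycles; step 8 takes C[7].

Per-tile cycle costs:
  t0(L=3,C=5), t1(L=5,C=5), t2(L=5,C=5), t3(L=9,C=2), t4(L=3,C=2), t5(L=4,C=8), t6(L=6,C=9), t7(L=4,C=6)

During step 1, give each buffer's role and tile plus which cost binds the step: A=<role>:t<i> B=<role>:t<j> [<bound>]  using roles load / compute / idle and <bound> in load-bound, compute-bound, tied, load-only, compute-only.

  0. 3=3c; end=3; A:t0 B:-
  1. max(5,5)=5c; end=8; A:t0 B:t1
  2. max(5,5)=5c; end=13; A:t2 B:t1
  3. max(9,5)=9c; end=22; A:t2 B:t3
  4. max(3,2)=3c; end=25; A:t4 B:t3
  5. max(4,2)=4c; end=29; A:t4 B:t5
  6. max(6,8)=8c; end=37; A:t6 B:t5
  7. max(4,9)=9c; end=46; A:t6 B:t7
  8. 6=6c; end=52; A:t6 B:t7

step 1: A=compute:t0 B=load:t1 [tied]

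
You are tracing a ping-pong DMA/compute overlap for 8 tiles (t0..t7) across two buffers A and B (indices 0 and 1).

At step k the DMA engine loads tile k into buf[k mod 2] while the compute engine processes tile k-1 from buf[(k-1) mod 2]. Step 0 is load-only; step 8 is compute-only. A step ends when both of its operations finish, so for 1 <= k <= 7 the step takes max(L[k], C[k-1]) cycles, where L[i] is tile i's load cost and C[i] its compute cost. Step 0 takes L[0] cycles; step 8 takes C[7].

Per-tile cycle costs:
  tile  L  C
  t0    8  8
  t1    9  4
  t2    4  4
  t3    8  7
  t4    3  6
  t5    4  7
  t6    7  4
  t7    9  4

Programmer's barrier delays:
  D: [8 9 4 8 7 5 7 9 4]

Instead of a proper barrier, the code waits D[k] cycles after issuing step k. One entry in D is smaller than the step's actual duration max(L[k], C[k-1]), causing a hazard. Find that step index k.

hazard at step 5

step 0: need L[0]=8 = 8; D[0]=8 ok
step 1: need max(L[1]=9,C[0]=8) = 9; D[1]=9 ok
step 2: need max(L[2]=4,C[1]=4) = 4; D[2]=4 ok
step 3: need max(L[3]=8,C[2]=4) = 8; D[3]=8 ok
step 4: need max(L[4]=3,C[3]=7) = 7; D[4]=7 ok
step 5: need max(L[5]=4,C[4]=6) = 6; D[5]=5 SHORT
step 6: need max(L[6]=7,C[5]=7) = 7; D[6]=7 ok
step 7: need max(L[7]=9,C[6]=4) = 9; D[7]=9 ok
step 8: need C[7]=4 = 4; D[8]=4 ok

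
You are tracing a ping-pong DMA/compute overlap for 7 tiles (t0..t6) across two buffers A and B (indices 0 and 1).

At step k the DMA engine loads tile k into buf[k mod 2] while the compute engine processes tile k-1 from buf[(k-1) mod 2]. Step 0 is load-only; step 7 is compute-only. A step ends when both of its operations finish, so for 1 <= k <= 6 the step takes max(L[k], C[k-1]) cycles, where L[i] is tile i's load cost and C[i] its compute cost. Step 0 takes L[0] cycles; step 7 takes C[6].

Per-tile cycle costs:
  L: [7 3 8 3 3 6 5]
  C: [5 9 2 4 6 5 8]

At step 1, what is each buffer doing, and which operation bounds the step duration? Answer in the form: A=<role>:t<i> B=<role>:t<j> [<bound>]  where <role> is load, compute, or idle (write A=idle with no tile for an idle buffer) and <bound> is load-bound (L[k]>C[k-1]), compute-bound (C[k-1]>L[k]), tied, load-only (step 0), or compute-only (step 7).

step 1: A=compute:t0 B=load:t1 [compute-bound]

step 0: L[0]=7 → dur=7, Σ=7 | A=load:t0 B=idle [load-only]
step 1: L[1]=3 C[0]=5 → dur=5, Σ=12 | A=compute:t0 B=load:t1 [compute-bound]
step 2: L[2]=8 C[1]=9 → dur=9, Σ=21 | A=load:t2 B=compute:t1 [compute-bound]
step 3: L[3]=3 C[2]=2 → dur=3, Σ=24 | A=compute:t2 B=load:t3 [load-bound]
step 4: L[4]=3 C[3]=4 → dur=4, Σ=28 | A=load:t4 B=compute:t3 [compute-bound]
step 5: L[5]=6 C[4]=6 → dur=6, Σ=34 | A=compute:t4 B=load:t5 [tied]
step 6: L[6]=5 C[5]=5 → dur=5, Σ=39 | A=load:t6 B=compute:t5 [tied]
step 7: C[6]=8 → dur=8, Σ=47 | A=compute:t6 B=idle [compute-only]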